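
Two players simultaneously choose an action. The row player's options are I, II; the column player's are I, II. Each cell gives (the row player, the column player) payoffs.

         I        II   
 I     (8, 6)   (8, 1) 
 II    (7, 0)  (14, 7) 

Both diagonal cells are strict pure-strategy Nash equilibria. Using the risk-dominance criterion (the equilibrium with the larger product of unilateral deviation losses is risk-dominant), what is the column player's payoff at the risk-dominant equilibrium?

7

At both I: the row player loses 8 − 7 = 1 by deviating; the column player loses 6 − 1 = 5. Product = 1·5 = 5.
At both II: the row player loses 14 − 8 = 6 by deviating; the column player loses 7 − 0 = 7. Product = 6·7 = 42.
42 > 5, so both II is risk-dominant. The column player's payoff there is 7.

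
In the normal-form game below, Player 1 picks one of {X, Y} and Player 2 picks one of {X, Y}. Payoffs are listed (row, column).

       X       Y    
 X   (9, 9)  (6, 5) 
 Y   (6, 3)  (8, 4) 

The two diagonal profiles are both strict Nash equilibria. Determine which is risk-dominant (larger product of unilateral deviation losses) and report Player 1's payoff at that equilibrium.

9

At both X: Player 1 loses 9 − 6 = 3 by deviating; Player 2 loses 9 − 5 = 4. Product = 3·4 = 12.
At both Y: Player 1 loses 8 − 6 = 2 by deviating; Player 2 loses 4 − 3 = 1. Product = 2·1 = 2.
12 > 2, so both X is risk-dominant. Player 1's payoff there is 9.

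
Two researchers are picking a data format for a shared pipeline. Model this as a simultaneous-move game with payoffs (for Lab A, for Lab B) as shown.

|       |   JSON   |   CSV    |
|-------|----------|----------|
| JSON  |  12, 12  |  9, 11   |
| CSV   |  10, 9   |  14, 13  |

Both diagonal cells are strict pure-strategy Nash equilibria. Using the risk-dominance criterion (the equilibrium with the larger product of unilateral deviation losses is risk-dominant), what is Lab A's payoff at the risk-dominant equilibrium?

14

At both JSON: Lab A loses 12 − 10 = 2 by deviating; Lab B loses 12 − 11 = 1. Product = 2·1 = 2.
At both CSV: Lab A loses 14 − 9 = 5 by deviating; Lab B loses 13 − 9 = 4. Product = 5·4 = 20.
20 > 2, so both CSV is risk-dominant. Lab A's payoff there is 14.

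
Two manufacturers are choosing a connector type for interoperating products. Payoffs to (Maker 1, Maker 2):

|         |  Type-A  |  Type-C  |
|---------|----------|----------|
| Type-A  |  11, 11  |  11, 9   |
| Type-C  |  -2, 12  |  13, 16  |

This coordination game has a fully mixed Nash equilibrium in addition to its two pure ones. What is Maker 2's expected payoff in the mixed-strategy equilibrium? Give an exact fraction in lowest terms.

34/3

Maker 1 mixes with probability p on Type-A, chosen so Maker 2 is indifferent: 11p + 12(1−p) = 9p + 16(1−p) gives p = 2/3.
Maker 2's expected payoff is 11·2/3 + 12·1/3 = 34/3.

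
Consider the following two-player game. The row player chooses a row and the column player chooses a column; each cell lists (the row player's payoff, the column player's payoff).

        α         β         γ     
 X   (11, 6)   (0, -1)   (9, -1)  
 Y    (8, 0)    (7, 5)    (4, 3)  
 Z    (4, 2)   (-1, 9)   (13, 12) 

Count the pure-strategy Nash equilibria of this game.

(X, α): the row player gets 11 (best alternative 8); the column player gets 6 (best alternative -1). Neither deviates — NE.
(Y, β): the row player gets 7 (best alternative 0); the column player gets 5 (best alternative 3). Neither deviates — NE.
(Z, γ): the row player gets 13 (best alternative 9); the column player gets 12 (best alternative 9). Neither deviates — NE.
(X, β) is not a NE: the row player would switch to Y (7 > 0).
No other cell survives both best-response checks, so there are 3 pure NE.

3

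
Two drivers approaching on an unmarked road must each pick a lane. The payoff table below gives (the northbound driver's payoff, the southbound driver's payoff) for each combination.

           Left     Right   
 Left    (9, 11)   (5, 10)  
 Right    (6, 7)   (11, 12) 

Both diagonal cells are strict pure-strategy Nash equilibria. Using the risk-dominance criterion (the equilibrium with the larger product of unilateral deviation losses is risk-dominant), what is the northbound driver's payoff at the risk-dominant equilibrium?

11

At both Left: the northbound driver loses 9 − 6 = 3 by deviating; the southbound driver loses 11 − 10 = 1. Product = 3·1 = 3.
At both Right: the northbound driver loses 11 − 5 = 6 by deviating; the southbound driver loses 12 − 7 = 5. Product = 6·5 = 30.
30 > 3, so both Right is risk-dominant. The northbound driver's payoff there is 11.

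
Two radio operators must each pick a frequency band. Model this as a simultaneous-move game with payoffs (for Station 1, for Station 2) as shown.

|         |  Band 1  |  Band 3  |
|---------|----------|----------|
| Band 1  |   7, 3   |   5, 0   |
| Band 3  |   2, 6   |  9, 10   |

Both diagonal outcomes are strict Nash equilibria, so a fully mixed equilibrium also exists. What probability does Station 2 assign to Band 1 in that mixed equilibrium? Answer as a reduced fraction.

4/9

Station 2's mix q on Band 1 must make Station 1 indifferent between Band 1 and Band 3.
Station 1's payoff from Band 1: 7q + 5(1−q). From Band 3: 2q + 9(1−q).
Set equal: 5q = 4(1−q) → q = 4/9.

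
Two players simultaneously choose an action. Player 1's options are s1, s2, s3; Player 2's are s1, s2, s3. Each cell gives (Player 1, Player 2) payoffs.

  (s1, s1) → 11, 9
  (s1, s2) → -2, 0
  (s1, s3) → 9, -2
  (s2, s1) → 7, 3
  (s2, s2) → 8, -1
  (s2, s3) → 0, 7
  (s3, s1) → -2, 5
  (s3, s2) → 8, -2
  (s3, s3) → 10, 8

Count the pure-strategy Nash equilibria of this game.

Both s1: Player 1 gets 11 (best alternative 7); Player 2 gets 9 (best alternative 0). Neither deviates — NE.
Both s3: Player 1 gets 10 (best alternative 9); Player 2 gets 8 (best alternative 5). Neither deviates — NE.
Both s2 is not a NE: Player 2 would switch to s3 (7 > -1).
No other cell survives both best-response checks, so there are 2 pure NE.

2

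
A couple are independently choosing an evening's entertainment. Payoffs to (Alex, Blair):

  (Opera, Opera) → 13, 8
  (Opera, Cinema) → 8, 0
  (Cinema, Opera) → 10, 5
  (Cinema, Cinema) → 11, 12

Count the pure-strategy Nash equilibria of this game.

Both Opera: Alex gets 13 (best alternative 10); Blair gets 8 (best alternative 0). Neither deviates — NE.
Both Cinema: Alex gets 11 (best alternative 8); Blair gets 12 (best alternative 5). Neither deviates — NE.
(Opera, Cinema) is not a NE: Alex would switch to Cinema (11 > 8).
No other cell survives both best-response checks, so there are 2 pure NE.

2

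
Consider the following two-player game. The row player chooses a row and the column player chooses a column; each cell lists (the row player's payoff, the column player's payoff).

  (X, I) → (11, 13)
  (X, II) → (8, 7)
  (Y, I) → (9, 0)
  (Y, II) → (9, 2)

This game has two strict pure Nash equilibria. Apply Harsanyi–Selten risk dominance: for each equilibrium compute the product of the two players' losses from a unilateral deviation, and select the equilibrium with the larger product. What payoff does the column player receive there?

At (X, I): the row player loses 11 − 9 = 2 by deviating; the column player loses 13 − 7 = 6. Product = 2·6 = 12.
At (Y, II): the row player loses 9 − 8 = 1 by deviating; the column player loses 2 − 0 = 2. Product = 1·2 = 2.
12 > 2, so (X, I) is risk-dominant. The column player's payoff there is 13.

13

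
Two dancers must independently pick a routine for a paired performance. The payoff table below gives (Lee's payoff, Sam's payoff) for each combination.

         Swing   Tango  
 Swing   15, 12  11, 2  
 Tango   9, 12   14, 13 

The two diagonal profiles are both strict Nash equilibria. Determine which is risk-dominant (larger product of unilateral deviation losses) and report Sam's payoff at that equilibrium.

12

At both Swing: Lee loses 15 − 9 = 6 by deviating; Sam loses 12 − 2 = 10. Product = 6·10 = 60.
At both Tango: Lee loses 14 − 11 = 3 by deviating; Sam loses 13 − 12 = 1. Product = 3·1 = 3.
60 > 3, so both Swing is risk-dominant. Sam's payoff there is 12.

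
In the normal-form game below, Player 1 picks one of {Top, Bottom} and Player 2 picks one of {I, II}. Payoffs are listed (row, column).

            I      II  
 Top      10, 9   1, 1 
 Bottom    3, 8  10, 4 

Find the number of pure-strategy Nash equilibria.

1

(Top, I): Player 1 gets 10 (best alternative 3); Player 2 gets 9 (best alternative 1). Neither deviates — NE.
(Bottom, II) is not a NE: Player 2 would switch to I (8 > 4).
No other cell survives both best-response checks, so there is 1 pure NE.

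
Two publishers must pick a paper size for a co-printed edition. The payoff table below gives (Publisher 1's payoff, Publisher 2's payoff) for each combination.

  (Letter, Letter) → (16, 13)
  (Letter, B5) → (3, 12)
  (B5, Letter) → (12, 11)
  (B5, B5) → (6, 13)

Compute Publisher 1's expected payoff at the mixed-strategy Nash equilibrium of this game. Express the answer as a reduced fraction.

Publisher 2 mixes with probability q on Letter, chosen so Publisher 1 is indifferent: 16q + 3(1−q) = 12q + 6(1−q) gives q = 3/7.
Publisher 1's expected payoff (from either row, since indifferent) is 16·3/7 + 3·4/7 = 60/7.

60/7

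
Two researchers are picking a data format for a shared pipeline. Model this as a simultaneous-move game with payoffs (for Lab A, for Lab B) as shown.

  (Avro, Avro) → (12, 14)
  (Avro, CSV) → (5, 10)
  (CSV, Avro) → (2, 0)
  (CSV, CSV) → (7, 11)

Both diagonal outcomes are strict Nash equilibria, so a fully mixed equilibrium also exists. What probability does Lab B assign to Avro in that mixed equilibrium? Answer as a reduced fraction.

Lab B's mix q on Avro must make Lab A indifferent between Avro and CSV.
Lab A's payoff from Avro: 12q + 5(1−q). From CSV: 2q + 7(1−q).
Set equal: 10q = 2(1−q) → q = 2/12 = 1/6.

1/6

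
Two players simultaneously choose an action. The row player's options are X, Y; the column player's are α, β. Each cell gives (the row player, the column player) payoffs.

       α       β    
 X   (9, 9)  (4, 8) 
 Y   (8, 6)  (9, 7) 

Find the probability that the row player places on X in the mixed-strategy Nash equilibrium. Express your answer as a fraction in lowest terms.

The row player's mix p on X must make the column player indifferent between α and β.
The column player's payoff from α: 9p + 6(1−p). From β: 8p + 7(1−p).
Set equal: 1p = 1(1−p) → p = 1/2.

1/2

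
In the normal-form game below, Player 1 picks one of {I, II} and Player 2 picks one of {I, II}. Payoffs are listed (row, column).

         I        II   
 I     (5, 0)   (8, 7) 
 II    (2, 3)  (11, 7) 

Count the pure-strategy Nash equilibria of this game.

1

Both II: Player 1 gets 11 (best alternative 8); Player 2 gets 7 (best alternative 3). Neither deviates — NE.
Both I is not a NE: Player 2 would switch to II (7 > 0).
No other cell survives both best-response checks, so there is 1 pure NE.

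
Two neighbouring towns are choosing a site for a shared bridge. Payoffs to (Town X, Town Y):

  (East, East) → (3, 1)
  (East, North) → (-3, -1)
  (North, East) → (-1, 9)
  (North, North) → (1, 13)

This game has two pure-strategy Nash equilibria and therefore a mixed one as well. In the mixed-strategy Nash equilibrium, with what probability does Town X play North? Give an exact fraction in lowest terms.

Town X's mix p on East must make Town Y indifferent between East and North.
Town Y's payoff from East: 1p + 9(1−p). From North: (-1)p + 13(1−p).
Set equal: 2p = 4(1−p) → p = 4/6 = 2/3.
Probability on North is 1 − 2/3 = 1/3.

1/3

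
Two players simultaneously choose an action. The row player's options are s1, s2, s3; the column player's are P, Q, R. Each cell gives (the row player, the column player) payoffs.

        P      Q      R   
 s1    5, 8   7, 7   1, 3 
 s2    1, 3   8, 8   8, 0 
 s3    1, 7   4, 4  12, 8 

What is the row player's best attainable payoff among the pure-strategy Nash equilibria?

12

(s1, P) is a pure NE (the row player: 5 ≥ 1; the column player: 8 ≥ 7). The row player gets 5.
(s2, Q) is a pure NE (the row player: 8 ≥ 7; the column player: 8 ≥ 3). The row player gets 8.
(s3, R) is a pure NE (the row player: 12 ≥ 8; the column player: 8 ≥ 7). The row player gets 12.
Every other cell has a profitable deviation for at least one player. Highest of {5, 8, 12} is 12.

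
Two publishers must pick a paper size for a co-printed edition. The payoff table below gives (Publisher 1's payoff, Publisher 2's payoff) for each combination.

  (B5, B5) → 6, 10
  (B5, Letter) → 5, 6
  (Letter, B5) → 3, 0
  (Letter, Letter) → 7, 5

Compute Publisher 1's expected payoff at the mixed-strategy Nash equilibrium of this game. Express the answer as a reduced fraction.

27/5

Publisher 2 mixes with probability q on B5, chosen so Publisher 1 is indifferent: 6q + 5(1−q) = 3q + 7(1−q) gives q = 2/5.
Publisher 1's expected payoff (from either row, since indifferent) is 6·2/5 + 5·3/5 = 27/5.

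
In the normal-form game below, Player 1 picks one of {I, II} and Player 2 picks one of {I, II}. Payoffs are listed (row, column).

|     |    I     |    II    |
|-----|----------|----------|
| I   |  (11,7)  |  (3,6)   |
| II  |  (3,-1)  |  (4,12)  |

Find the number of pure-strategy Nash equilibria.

2

Both I: Player 1 gets 11 (best alternative 3); Player 2 gets 7 (best alternative 6). Neither deviates — NE.
Both II: Player 1 gets 4 (best alternative 3); Player 2 gets 12 (best alternative -1). Neither deviates — NE.
(II, I) is not a NE: Player 1 would switch to I (11 > 3).
No other cell survives both best-response checks, so there are 2 pure NE.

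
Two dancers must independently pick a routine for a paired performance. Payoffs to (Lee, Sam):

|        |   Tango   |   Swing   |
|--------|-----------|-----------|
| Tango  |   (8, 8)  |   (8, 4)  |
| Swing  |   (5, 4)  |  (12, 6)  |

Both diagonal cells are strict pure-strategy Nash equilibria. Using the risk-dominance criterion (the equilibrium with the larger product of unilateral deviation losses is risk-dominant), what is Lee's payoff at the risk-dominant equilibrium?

8

At both Tango: Lee loses 8 − 5 = 3 by deviating; Sam loses 8 − 4 = 4. Product = 3·4 = 12.
At both Swing: Lee loses 12 − 8 = 4 by deviating; Sam loses 6 − 4 = 2. Product = 4·2 = 8.
12 > 8, so both Tango is risk-dominant. Lee's payoff there is 8.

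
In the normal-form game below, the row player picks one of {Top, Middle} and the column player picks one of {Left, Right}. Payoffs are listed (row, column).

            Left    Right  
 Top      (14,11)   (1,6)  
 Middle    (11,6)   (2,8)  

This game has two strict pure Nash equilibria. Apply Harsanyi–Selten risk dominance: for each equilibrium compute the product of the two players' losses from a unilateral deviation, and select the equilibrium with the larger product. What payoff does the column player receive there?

At (Top, Left): the row player loses 14 − 11 = 3 by deviating; the column player loses 11 − 6 = 5. Product = 3·5 = 15.
At (Middle, Right): the row player loses 2 − 1 = 1 by deviating; the column player loses 8 − 6 = 2. Product = 1·2 = 2.
15 > 2, so (Top, Left) is risk-dominant. The column player's payoff there is 11.

11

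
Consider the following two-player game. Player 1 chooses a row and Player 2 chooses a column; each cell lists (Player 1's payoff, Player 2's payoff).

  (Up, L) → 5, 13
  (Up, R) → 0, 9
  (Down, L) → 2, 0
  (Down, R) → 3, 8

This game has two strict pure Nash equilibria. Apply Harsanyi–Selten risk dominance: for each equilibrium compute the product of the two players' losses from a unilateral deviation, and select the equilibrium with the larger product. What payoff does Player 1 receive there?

At (Up, L): Player 1 loses 5 − 2 = 3 by deviating; Player 2 loses 13 − 9 = 4. Product = 3·4 = 12.
At (Down, R): Player 1 loses 3 − 0 = 3 by deviating; Player 2 loses 8 − 0 = 8. Product = 3·8 = 24.
24 > 12, so (Down, R) is risk-dominant. Player 1's payoff there is 3.

3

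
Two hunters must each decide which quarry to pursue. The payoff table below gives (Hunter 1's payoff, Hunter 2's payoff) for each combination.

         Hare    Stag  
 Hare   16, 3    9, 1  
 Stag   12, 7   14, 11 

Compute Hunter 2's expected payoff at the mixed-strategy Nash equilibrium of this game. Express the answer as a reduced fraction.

Hunter 1 mixes with probability p on Hare, chosen so Hunter 2 is indifferent: 3p + 7(1−p) = 1p + 11(1−p) gives p = 2/3.
Hunter 2's expected payoff is 3·2/3 + 7·1/3 = 13/3.

13/3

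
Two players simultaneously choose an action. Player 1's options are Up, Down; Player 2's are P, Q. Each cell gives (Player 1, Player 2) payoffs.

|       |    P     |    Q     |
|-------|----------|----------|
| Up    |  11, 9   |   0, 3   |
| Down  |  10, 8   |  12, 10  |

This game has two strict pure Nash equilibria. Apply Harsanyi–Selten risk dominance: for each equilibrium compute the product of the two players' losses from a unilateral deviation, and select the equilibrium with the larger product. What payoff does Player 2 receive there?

10

At (Up, P): Player 1 loses 11 − 10 = 1 by deviating; Player 2 loses 9 − 3 = 6. Product = 1·6 = 6.
At (Down, Q): Player 1 loses 12 − 0 = 12 by deviating; Player 2 loses 10 − 8 = 2. Product = 12·2 = 24.
24 > 6, so (Down, Q) is risk-dominant. Player 2's payoff there is 10.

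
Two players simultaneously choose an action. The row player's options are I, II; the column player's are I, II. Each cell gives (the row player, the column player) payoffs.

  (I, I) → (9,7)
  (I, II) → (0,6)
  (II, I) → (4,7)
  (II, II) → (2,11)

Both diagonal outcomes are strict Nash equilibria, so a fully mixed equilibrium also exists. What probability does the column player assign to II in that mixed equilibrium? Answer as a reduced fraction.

5/7

The column player's mix q on I must make the row player indifferent between I and II.
The row player's payoff from I: 9q + 0(1−q). From II: 4q + 2(1−q).
Set equal: 5q = 2(1−q) → q = 2/7.
Probability on II is 1 − 2/7 = 5/7.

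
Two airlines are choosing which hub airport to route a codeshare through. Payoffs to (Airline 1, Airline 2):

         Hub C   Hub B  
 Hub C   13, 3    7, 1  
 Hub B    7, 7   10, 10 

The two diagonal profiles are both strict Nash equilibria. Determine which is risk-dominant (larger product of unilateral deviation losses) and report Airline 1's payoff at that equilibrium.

At both Hub C: Airline 1 loses 13 − 7 = 6 by deviating; Airline 2 loses 3 − 1 = 2. Product = 6·2 = 12.
At both Hub B: Airline 1 loses 10 − 7 = 3 by deviating; Airline 2 loses 10 − 7 = 3. Product = 3·3 = 9.
12 > 9, so both Hub C is risk-dominant. Airline 1's payoff there is 13.

13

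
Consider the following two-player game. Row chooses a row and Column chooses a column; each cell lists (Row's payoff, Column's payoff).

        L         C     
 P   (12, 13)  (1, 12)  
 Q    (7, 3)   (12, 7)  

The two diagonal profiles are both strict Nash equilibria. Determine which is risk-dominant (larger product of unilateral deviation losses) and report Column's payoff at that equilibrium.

At (P, L): Row loses 12 − 7 = 5 by deviating; Column loses 13 − 12 = 1. Product = 5·1 = 5.
At (Q, C): Row loses 12 − 1 = 11 by deviating; Column loses 7 − 3 = 4. Product = 11·4 = 44.
44 > 5, so (Q, C) is risk-dominant. Column's payoff there is 7.

7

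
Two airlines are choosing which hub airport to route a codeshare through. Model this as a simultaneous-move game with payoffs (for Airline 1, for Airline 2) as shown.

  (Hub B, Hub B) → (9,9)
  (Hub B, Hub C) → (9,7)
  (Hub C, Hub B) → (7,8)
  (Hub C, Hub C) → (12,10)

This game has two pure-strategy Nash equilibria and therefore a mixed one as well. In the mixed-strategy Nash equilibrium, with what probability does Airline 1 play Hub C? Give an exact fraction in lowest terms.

Airline 1's mix p on Hub B must make Airline 2 indifferent between Hub B and Hub C.
Airline 2's payoff from Hub B: 9p + 8(1−p). From Hub C: 7p + 10(1−p).
Set equal: 2p = 2(1−p) → p = 2/4 = 1/2.
Probability on Hub C is 1 − 1/2 = 1/2.

1/2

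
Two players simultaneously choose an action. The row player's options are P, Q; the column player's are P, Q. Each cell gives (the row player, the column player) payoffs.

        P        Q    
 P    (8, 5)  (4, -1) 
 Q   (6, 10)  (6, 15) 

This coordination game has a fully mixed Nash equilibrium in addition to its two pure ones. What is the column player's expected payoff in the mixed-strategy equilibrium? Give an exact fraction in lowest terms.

85/11

The row player mixes with probability p on P, chosen so the column player is indifferent: 5p + 10(1−p) = (-1)p + 15(1−p) gives p = 5/11.
The column player's expected payoff is 5·5/11 + 10·6/11 = 85/11.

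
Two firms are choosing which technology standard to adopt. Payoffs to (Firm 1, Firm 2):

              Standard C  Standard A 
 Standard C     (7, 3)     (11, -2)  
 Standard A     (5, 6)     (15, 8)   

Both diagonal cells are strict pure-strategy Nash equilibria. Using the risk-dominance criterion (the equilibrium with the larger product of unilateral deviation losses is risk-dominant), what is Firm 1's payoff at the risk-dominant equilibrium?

7

At both Standard C: Firm 1 loses 7 − 5 = 2 by deviating; Firm 2 loses 3 − (-2) = 5. Product = 2·5 = 10.
At both Standard A: Firm 1 loses 15 − 11 = 4 by deviating; Firm 2 loses 8 − 6 = 2. Product = 4·2 = 8.
10 > 8, so both Standard C is risk-dominant. Firm 1's payoff there is 7.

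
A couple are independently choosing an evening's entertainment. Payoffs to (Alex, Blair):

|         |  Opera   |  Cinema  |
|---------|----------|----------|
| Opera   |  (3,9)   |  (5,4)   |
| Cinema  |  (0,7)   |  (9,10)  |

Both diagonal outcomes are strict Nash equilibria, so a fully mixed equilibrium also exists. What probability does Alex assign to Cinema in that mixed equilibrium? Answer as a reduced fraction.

5/8

Alex's mix p on Opera must make Blair indifferent between Opera and Cinema.
Blair's payoff from Opera: 9p + 7(1−p). From Cinema: 4p + 10(1−p).
Set equal: 5p = 3(1−p) → p = 3/8.
Probability on Cinema is 1 − 3/8 = 5/8.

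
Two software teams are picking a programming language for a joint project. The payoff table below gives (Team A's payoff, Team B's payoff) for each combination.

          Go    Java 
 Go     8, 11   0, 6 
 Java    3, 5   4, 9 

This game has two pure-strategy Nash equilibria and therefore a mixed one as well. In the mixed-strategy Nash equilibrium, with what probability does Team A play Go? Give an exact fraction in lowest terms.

4/9

Team A's mix p on Go must make Team B indifferent between Go and Java.
Team B's payoff from Go: 11p + 5(1−p). From Java: 6p + 9(1−p).
Set equal: 5p = 4(1−p) → p = 4/9.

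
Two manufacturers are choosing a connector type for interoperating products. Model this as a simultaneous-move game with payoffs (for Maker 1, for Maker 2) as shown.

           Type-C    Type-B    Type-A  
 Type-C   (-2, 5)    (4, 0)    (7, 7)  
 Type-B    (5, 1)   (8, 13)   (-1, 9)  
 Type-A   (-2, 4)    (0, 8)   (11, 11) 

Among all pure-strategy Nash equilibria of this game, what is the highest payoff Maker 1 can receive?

Both Type-B is a pure NE (Maker 1: 8 ≥ 4; Maker 2: 13 ≥ 9). Maker 1 gets 8.
Both Type-A is a pure NE (Maker 1: 11 ≥ 7; Maker 2: 11 ≥ 8). Maker 1 gets 11.
Every other cell has a profitable deviation for at least one player. Highest of {8, 11} is 11.

11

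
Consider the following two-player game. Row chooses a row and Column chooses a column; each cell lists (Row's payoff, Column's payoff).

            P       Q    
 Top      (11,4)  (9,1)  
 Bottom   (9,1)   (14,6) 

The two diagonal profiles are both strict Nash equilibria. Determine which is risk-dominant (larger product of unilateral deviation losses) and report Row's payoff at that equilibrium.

At (Top, P): Row loses 11 − 9 = 2 by deviating; Column loses 4 − 1 = 3. Product = 2·3 = 6.
At (Bottom, Q): Row loses 14 − 9 = 5 by deviating; Column loses 6 − 1 = 5. Product = 5·5 = 25.
25 > 6, so (Bottom, Q) is risk-dominant. Row's payoff there is 14.

14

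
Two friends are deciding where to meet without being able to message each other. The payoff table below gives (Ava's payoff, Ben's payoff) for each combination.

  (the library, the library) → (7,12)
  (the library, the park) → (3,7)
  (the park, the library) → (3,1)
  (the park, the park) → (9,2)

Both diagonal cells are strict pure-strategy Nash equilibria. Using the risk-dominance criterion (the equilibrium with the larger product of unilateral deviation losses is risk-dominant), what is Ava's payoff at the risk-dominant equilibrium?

At both the library: Ava loses 7 − 3 = 4 by deviating; Ben loses 12 − 7 = 5. Product = 4·5 = 20.
At both the park: Ava loses 9 − 3 = 6 by deviating; Ben loses 2 − 1 = 1. Product = 6·1 = 6.
20 > 6, so both the library is risk-dominant. Ava's payoff there is 7.

7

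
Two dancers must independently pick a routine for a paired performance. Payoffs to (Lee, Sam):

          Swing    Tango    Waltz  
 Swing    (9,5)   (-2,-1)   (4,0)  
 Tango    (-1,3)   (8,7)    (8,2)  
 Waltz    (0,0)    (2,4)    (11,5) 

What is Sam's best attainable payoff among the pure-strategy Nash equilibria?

Both Swing is a pure NE (Lee: 9 ≥ 0; Sam: 5 ≥ 0). Sam gets 5.
Both Tango is a pure NE (Lee: 8 ≥ 2; Sam: 7 ≥ 3). Sam gets 7.
Both Waltz is a pure NE (Lee: 11 ≥ 8; Sam: 5 ≥ 4). Sam gets 5.
Every other cell has a profitable deviation for at least one player. Highest of {5, 7, 5} is 7.

7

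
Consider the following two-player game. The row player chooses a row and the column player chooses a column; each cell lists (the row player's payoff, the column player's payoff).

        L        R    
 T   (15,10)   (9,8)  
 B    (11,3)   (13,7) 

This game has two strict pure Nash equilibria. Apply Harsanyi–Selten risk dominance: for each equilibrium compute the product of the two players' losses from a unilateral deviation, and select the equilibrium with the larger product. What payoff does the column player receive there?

At (T, L): the row player loses 15 − 11 = 4 by deviating; the column player loses 10 − 8 = 2. Product = 4·2 = 8.
At (B, R): the row player loses 13 − 9 = 4 by deviating; the column player loses 7 − 3 = 4. Product = 4·4 = 16.
16 > 8, so (B, R) is risk-dominant. The column player's payoff there is 7.

7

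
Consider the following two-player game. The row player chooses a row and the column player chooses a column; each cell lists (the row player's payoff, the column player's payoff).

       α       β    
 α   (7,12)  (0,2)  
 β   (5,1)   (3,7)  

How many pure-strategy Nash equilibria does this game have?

Both α: the row player gets 7 (best alternative 5); the column player gets 12 (best alternative 2). Neither deviates — NE.
Both β: the row player gets 3 (best alternative 0); the column player gets 7 (best alternative 1). Neither deviates — NE.
(β, α) is not a NE: the row player would switch to α (7 > 5).
No other cell survives both best-response checks, so there are 2 pure NE.

2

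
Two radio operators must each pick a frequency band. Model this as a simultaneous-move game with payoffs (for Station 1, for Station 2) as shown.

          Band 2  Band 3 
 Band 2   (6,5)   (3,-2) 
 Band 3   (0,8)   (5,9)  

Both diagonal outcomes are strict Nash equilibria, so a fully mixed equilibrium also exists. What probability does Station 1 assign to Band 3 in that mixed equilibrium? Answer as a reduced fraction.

7/8

Station 1's mix p on Band 2 must make Station 2 indifferent between Band 2 and Band 3.
Station 2's payoff from Band 2: 5p + 8(1−p). From Band 3: (-2)p + 9(1−p).
Set equal: 7p = 1(1−p) → p = 1/8.
Probability on Band 3 is 1 − 1/8 = 7/8.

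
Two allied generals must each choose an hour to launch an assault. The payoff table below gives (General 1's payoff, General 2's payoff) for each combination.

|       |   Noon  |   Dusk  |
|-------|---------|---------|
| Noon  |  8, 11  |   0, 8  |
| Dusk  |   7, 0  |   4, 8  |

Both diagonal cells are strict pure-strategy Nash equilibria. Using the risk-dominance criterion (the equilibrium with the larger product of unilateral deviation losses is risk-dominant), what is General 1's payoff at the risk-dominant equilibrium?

At both Noon: General 1 loses 8 − 7 = 1 by deviating; General 2 loses 11 − 8 = 3. Product = 1·3 = 3.
At both Dusk: General 1 loses 4 − 0 = 4 by deviating; General 2 loses 8 − 0 = 8. Product = 4·8 = 32.
32 > 3, so both Dusk is risk-dominant. General 1's payoff there is 4.

4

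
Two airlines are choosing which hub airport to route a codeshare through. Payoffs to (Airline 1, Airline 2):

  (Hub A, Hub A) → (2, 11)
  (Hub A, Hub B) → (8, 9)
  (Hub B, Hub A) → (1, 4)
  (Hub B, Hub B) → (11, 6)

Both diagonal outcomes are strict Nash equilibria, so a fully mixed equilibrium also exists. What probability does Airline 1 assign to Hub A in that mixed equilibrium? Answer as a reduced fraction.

Airline 1's mix p on Hub A must make Airline 2 indifferent between Hub A and Hub B.
Airline 2's payoff from Hub A: 11p + 4(1−p). From Hub B: 9p + 6(1−p).
Set equal: 2p = 2(1−p) → p = 2/4 = 1/2.

1/2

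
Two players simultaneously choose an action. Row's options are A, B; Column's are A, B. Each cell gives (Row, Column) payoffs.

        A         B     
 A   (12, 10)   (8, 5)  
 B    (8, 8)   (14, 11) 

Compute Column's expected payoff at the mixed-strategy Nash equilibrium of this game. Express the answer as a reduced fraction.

Row mixes with probability p on A, chosen so Column is indifferent: 10p + 8(1−p) = 5p + 11(1−p) gives p = 3/8.
Column's expected payoff is 10·3/8 + 8·5/8 = 35/4.

35/4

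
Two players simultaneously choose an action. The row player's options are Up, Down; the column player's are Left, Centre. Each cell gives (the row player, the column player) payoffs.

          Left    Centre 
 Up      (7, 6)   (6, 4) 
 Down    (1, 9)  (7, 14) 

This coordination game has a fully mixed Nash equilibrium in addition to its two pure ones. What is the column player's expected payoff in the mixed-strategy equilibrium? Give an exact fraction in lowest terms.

The row player mixes with probability p on Up, chosen so the column player is indifferent: 6p + 9(1−p) = 4p + 14(1−p) gives p = 5/7.
The column player's expected payoff is 6·5/7 + 9·2/7 = 48/7.

48/7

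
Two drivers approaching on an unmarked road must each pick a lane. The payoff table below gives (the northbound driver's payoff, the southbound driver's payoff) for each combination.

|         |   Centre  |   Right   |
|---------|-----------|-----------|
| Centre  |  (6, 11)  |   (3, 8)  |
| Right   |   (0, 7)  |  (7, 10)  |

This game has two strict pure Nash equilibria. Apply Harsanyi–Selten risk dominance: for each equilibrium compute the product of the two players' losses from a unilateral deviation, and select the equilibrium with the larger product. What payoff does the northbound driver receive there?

At both Centre: the northbound driver loses 6 − 0 = 6 by deviating; the southbound driver loses 11 − 8 = 3. Product = 6·3 = 18.
At both Right: the northbound driver loses 7 − 3 = 4 by deviating; the southbound driver loses 10 − 7 = 3. Product = 4·3 = 12.
18 > 12, so both Centre is risk-dominant. The northbound driver's payoff there is 6.

6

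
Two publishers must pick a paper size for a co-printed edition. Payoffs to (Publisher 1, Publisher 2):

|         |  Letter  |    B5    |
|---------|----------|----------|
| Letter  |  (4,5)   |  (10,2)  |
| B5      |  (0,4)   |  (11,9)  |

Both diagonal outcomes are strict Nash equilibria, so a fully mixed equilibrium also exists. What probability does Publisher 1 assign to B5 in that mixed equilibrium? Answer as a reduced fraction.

Publisher 1's mix p on Letter must make Publisher 2 indifferent between Letter and B5.
Publisher 2's payoff from Letter: 5p + 4(1−p). From B5: 2p + 9(1−p).
Set equal: 3p = 5(1−p) → p = 5/8.
Probability on B5 is 1 − 5/8 = 3/8.

3/8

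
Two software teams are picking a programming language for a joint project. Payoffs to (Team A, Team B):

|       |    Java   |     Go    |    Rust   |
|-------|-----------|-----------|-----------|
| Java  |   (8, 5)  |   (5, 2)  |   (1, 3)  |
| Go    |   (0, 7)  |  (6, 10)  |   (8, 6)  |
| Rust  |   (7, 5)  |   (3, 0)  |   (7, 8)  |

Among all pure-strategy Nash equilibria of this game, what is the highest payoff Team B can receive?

Both Java is a pure NE (Team A: 8 ≥ 7; Team B: 5 ≥ 3). Team B gets 5.
Both Go is a pure NE (Team A: 6 ≥ 5; Team B: 10 ≥ 7). Team B gets 10.
Every other cell has a profitable deviation for at least one player. Highest of {5, 10} is 10.

10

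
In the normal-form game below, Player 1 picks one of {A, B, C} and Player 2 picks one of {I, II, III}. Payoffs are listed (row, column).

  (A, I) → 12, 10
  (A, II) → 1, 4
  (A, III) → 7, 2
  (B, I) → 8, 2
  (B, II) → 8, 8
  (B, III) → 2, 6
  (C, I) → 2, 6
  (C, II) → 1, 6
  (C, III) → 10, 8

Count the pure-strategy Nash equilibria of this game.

3

(A, I): Player 1 gets 12 (best alternative 8); Player 2 gets 10 (best alternative 4). Neither deviates — NE.
(B, II): Player 1 gets 8 (best alternative 1); Player 2 gets 8 (best alternative 6). Neither deviates — NE.
(C, III): Player 1 gets 10 (best alternative 7); Player 2 gets 8 (best alternative 6). Neither deviates — NE.
(C, II) is not a NE: Player 1 would switch to B (8 > 1).
No other cell survives both best-response checks, so there are 3 pure NE.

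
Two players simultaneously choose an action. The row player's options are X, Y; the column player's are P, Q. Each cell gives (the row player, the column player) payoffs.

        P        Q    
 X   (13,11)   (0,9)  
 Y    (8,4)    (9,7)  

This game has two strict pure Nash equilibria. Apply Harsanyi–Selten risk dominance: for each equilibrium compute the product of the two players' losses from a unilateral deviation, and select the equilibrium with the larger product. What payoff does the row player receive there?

At (X, P): the row player loses 13 − 8 = 5 by deviating; the column player loses 11 − 9 = 2. Product = 5·2 = 10.
At (Y, Q): the row player loses 9 − 0 = 9 by deviating; the column player loses 7 − 4 = 3. Product = 9·3 = 27.
27 > 10, so (Y, Q) is risk-dominant. The row player's payoff there is 9.

9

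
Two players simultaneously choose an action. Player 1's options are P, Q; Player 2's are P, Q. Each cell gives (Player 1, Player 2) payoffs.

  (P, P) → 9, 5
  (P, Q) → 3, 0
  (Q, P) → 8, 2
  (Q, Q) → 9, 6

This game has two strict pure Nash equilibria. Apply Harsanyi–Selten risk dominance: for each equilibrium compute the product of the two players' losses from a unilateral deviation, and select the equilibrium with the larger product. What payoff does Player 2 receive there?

At both P: Player 1 loses 9 − 8 = 1 by deviating; Player 2 loses 5 − 0 = 5. Product = 1·5 = 5.
At both Q: Player 1 loses 9 − 3 = 6 by deviating; Player 2 loses 6 − 2 = 4. Product = 6·4 = 24.
24 > 5, so both Q is risk-dominant. Player 2's payoff there is 6.

6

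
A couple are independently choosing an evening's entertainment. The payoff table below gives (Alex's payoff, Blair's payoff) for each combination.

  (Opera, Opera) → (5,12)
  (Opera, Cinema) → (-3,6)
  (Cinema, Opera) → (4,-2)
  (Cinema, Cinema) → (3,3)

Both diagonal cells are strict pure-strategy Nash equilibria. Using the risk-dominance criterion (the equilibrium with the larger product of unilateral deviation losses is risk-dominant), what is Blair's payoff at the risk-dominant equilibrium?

At both Opera: Alex loses 5 − 4 = 1 by deviating; Blair loses 12 − 6 = 6. Product = 1·6 = 6.
At both Cinema: Alex loses 3 − (-3) = 6 by deviating; Blair loses 3 − (-2) = 5. Product = 6·5 = 30.
30 > 6, so both Cinema is risk-dominant. Blair's payoff there is 3.

3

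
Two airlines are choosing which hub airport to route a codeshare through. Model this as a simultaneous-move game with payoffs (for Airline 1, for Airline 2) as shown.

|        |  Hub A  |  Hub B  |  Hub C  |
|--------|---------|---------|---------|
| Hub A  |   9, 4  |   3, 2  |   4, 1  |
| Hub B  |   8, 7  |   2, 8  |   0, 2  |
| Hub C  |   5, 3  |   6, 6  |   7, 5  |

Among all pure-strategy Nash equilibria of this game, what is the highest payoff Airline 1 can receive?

Both Hub A is a pure NE (Airline 1: 9 ≥ 8; Airline 2: 4 ≥ 2). Airline 1 gets 9.
(Hub C, Hub B) is a pure NE (Airline 1: 6 ≥ 3; Airline 2: 6 ≥ 5). Airline 1 gets 6.
Every other cell has a profitable deviation for at least one player. Highest of {9, 6} is 9.

9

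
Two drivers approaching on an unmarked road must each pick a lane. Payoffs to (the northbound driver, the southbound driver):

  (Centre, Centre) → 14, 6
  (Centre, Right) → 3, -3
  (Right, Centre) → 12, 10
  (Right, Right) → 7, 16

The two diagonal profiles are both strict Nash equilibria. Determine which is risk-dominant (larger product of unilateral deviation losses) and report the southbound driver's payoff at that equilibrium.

16

At both Centre: the northbound driver loses 14 − 12 = 2 by deviating; the southbound driver loses 6 − (-3) = 9. Product = 2·9 = 18.
At both Right: the northbound driver loses 7 − 3 = 4 by deviating; the southbound driver loses 16 − 10 = 6. Product = 4·6 = 24.
24 > 18, so both Right is risk-dominant. The southbound driver's payoff there is 16.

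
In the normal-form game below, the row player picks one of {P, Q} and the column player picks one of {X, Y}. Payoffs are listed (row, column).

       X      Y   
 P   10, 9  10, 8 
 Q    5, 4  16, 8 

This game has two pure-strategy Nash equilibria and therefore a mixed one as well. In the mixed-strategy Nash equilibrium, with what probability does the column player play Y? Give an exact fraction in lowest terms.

5/11

The column player's mix q on X must make the row player indifferent between P and Q.
The row player's payoff from P: 10q + 10(1−q). From Q: 5q + 16(1−q).
Set equal: 5q = 6(1−q) → q = 6/11.
Probability on Y is 1 − 6/11 = 5/11.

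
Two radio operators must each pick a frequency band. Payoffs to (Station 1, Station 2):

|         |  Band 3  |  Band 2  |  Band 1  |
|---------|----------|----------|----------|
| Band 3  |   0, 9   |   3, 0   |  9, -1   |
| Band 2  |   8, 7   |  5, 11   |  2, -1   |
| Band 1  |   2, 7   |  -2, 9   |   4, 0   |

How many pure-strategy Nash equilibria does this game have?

Both Band 2: Station 1 gets 5 (best alternative 3); Station 2 gets 11 (best alternative 7). Neither deviates — NE.
Both Band 3 is not a NE: Station 1 would switch to Band 2 (8 > 0).
No other cell survives both best-response checks, so there is 1 pure NE.

1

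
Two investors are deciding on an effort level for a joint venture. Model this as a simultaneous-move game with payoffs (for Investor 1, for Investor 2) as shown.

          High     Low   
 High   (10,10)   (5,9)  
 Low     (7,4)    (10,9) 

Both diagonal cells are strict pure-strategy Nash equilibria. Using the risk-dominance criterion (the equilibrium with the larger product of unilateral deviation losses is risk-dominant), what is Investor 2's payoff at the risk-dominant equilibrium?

At both High: Investor 1 loses 10 − 7 = 3 by deviating; Investor 2 loses 10 − 9 = 1. Product = 3·1 = 3.
At both Low: Investor 1 loses 10 − 5 = 5 by deviating; Investor 2 loses 9 − 4 = 5. Product = 5·5 = 25.
25 > 3, so both Low is risk-dominant. Investor 2's payoff there is 9.

9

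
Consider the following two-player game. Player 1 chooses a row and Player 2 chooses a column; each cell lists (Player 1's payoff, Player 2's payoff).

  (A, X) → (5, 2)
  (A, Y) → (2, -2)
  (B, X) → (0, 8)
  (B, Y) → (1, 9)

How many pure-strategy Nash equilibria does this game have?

(A, X): Player 1 gets 5 (best alternative 0); Player 2 gets 2 (best alternative -2). Neither deviates — NE.
(B, Y) is not a NE: Player 1 would switch to A (2 > 1).
No other cell survives both best-response checks, so there is 1 pure NE.

1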